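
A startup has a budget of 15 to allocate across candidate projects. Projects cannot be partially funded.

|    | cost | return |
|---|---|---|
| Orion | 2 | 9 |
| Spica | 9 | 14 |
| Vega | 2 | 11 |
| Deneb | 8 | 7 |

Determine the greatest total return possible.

34

Take Orion, Spica, and Vega: cost 2 + 9 + 2 = 13 ≤ 15, return 9 + 14 + 11 = 34.
No other feasible combination does better.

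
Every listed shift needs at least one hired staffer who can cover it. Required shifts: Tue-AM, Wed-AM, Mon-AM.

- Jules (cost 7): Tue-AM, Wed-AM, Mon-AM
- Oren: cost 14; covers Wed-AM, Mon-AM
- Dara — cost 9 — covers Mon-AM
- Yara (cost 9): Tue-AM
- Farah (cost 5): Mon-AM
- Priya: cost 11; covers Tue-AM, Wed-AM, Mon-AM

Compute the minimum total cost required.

7

Jules alone covers Tue-AM, Wed-AM, Mon-AM — every shift.
Total cost: 7.
No cover costs less than 7.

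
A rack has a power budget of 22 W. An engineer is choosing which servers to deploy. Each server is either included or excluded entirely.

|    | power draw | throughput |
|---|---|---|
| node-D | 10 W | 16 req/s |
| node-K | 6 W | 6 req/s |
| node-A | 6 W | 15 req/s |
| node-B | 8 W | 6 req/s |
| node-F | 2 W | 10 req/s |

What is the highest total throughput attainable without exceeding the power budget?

Allowing fractional choices, the relaxed optimum would be about 45.0, but servers are indivisible.
node-K + node-A + node-B + node-F: power draw 6 + 6 + 8 + 2 = 22 ≤ 22, throughput 6 + 15 + 6 + 10 = 37.
node-D + node-K + node-A: power draw 10 + 6 + 6 = 22 ≤ 22, throughput 16 + 6 + 15 = 37.
node-D + node-A + node-F: power draw 10 + 6 + 2 = 18 ≤ 22, throughput 16 + 15 + 10 = 41.
Best is node-D, node-A, and node-F with total throughput 41.

41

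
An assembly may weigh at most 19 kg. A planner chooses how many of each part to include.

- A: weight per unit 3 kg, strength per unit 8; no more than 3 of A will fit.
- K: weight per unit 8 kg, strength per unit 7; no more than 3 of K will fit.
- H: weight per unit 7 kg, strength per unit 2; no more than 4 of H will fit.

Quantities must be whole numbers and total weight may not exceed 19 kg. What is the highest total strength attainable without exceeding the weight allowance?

31

This is a bounded integer knapsack.
Take 3×A and 1×K: weight 17 ≤ 19, strength 3·8 + 1·7 = 31.
A has the best ratio (8/3) and is taken to its limit of 3; remaining capacity is filled optimally with the others.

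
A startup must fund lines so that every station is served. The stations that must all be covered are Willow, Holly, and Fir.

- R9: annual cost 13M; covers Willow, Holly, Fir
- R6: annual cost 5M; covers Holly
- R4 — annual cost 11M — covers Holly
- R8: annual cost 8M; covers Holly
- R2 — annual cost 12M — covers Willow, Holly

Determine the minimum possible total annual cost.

13

This is an integer covering problem.
R9 alone covers Willow, Holly, Fir — every station.
Total annual cost: 13.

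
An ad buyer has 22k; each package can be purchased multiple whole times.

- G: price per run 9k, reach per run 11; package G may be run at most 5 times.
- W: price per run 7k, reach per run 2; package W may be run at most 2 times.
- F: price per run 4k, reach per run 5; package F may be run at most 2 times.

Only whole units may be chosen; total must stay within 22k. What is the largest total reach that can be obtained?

27

2×G and 1×F: price 22 ≤ 22, reach 2·11 + 1·5 = 27.
2×G: price 18 ≤ 22, reach 2·11 = 22.
Best is 27.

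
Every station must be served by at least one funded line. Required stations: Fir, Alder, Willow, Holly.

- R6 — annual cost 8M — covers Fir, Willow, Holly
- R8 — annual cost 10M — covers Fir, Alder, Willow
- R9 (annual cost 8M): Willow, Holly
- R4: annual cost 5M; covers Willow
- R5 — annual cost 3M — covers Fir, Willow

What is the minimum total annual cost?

18

Choose R6 and R8: together they cover Fir, Alder, Willow, Holly — every station.
Total annual cost: 8 + 10 = 18.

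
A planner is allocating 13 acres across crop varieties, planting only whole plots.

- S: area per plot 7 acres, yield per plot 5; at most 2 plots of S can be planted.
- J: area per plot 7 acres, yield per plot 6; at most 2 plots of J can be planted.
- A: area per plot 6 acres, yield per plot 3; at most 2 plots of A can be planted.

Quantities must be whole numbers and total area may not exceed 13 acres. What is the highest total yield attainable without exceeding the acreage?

1×J and 1×A: area 13 ≤ 13, yield 1·6 + 1·3 = 9.
1×S and 1×A: area 13 ≤ 13, yield 1·5 + 1·3 = 8.
Best is 9.

9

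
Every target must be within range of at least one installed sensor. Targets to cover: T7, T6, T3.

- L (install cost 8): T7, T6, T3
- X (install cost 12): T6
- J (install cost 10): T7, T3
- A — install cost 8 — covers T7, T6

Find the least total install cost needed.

L alone covers T7, T6, T3 — every target.
Total install cost: 8.
No cover costs less than 8.

8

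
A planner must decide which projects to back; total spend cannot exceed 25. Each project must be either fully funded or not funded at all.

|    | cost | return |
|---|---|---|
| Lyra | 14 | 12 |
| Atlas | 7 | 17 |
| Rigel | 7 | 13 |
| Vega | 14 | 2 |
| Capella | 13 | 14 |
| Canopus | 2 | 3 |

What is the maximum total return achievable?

34

Treat it as a binary knapsack problem.
Lyra + Atlas + Canopus: cost 14 + 7 + 2 = 23 ≤ 25, return 12 + 17 + 3 = 32.
Atlas + Capella + Canopus: cost 7 + 13 + 2 = 22 ≤ 25, return 17 + 14 + 3 = 34.
Atlas + Rigel + Canopus: cost 7 + 7 + 2 = 16 ≤ 25, return 17 + 13 + 3 = 33.
Best is Atlas, Capella, and Canopus with total return 34.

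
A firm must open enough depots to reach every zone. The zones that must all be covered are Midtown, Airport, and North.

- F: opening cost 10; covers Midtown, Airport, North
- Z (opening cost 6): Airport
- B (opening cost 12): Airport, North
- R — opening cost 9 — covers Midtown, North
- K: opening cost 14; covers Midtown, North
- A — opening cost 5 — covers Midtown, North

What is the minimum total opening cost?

The greedy cost-per-new-zone heuristic would pick A and Z for 11, but a cheaper cover exists.
F alone covers Midtown, Airport, North — every zone.
Total opening cost: 10.
No cover costs less than 10.

10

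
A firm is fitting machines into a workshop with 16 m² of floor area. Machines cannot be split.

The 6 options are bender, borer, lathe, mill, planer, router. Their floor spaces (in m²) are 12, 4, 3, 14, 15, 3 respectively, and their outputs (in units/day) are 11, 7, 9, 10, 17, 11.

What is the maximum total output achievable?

lathe + router: floor space 3 + 3 = 6 ≤ 16, output 9 + 11 = 20.
borer + lathe + router: floor space 4 + 3 + 3 = 10 ≤ 16, output 7 + 9 + 11 = 27.
bender + router: floor space 12 + 3 = 15 ≤ 16, output 11 + 11 = 22.
Best is borer, lathe, and router with total output 27.

27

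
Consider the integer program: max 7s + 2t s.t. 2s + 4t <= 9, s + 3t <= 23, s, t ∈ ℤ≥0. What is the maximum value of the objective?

(s,t)=(4,0) is feasible, giving 28.
(s,t)=(3,0) is feasible, giving 21.
The best lattice point is (4,0), giving 28.

28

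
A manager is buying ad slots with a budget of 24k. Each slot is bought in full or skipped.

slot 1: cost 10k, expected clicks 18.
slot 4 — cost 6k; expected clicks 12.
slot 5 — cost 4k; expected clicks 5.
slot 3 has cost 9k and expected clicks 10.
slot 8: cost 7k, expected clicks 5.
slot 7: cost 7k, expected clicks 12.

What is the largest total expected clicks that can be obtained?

42

Take slot 1, slot 4, and slot 7: cost 10 + 6 + 7 = 23 ≤ 24, expected clicks 18 + 12 + 12 = 42.
No other feasible combination does better.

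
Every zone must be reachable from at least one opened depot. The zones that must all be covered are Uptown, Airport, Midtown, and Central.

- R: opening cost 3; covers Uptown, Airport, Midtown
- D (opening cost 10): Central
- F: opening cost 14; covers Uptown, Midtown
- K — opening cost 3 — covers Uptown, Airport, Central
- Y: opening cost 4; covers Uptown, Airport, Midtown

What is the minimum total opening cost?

6

Choose R and K: together they cover Uptown, Airport, Midtown, Central — every zone.
Total opening cost: 3 + 3 = 6.
No cover costs less than 6.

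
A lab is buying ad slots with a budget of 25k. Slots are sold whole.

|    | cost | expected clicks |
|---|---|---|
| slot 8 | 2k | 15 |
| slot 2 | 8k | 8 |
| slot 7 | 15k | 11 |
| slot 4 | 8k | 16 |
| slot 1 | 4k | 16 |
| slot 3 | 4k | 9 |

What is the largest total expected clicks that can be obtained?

56

This is a 0-1 knapsack instance.
Allowing fractional choices, the relaxed optimum would be about 63.0, but ad slots are indivisible.
slot 8 + slot 2 + slot 4 + slot 1: cost 2 + 8 + 8 + 4 = 22 ≤ 25, expected clicks 15 + 8 + 16 + 16 = 55.
slot 8 + slot 4 + slot 1 + slot 3: cost 2 + 8 + 4 + 4 = 18 ≤ 25, expected clicks 15 + 16 + 16 + 9 = 56.
Best is slot 8, slot 4, slot 1, and slot 3 with total expected clicks 56.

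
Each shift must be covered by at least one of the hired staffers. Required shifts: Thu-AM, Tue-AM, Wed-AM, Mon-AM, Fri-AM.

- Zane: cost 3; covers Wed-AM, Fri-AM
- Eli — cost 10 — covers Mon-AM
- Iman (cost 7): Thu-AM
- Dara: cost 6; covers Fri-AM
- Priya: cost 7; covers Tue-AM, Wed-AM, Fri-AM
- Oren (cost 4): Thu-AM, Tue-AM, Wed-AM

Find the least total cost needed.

17

Choose Zane, Eli, and Oren: together they cover Thu-AM, Tue-AM, Wed-AM, Mon-AM, Fri-AM — every shift.
Total cost: 3 + 10 + 4 = 17.
No cover costs less than 17.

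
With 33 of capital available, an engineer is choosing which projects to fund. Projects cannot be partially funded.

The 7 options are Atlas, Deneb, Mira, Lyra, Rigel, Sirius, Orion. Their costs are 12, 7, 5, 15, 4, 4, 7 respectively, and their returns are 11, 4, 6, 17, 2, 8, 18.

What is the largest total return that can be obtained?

49

Treat it as a binary knapsack problem.
Take Mira, Lyra, Sirius, and Orion: cost 5 + 15 + 4 + 7 = 31 ≤ 33, return 6 + 17 + 8 + 18 = 49.
No other feasible combination does better.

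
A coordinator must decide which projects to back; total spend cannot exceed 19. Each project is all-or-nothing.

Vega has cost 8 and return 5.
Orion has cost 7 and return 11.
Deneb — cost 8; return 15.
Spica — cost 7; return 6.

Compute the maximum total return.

Vega + Deneb: cost 8 + 8 = 16 ≤ 19, return 5 + 15 = 20.
Orion + Deneb: cost 7 + 8 = 15 ≤ 19, return 11 + 15 = 26.
Deneb + Spica: cost 8 + 7 = 15 ≤ 19, return 15 + 6 = 21.
Best is Orion and Deneb with total return 26.

26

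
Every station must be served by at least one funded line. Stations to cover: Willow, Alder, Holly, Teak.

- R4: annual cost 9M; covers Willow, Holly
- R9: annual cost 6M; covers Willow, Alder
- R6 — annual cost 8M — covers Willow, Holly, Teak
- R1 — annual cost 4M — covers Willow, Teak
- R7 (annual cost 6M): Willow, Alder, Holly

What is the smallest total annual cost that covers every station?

This is a weighted set-cover instance.
Choose R1 and R7: together they cover Willow, Alder, Holly, Teak — every station.
Total annual cost: 4 + 6 = 10.

10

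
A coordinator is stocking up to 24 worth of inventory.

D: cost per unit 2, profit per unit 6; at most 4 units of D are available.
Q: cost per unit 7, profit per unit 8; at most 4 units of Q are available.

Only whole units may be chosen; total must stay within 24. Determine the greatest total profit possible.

40

4×D and 2×Q: cost 22 ≤ 24, profit 4·6 + 2·8 = 40.
3×D and 2×Q: cost 20 ≤ 24, profit 3·6 + 2·8 = 34.
Best is 40.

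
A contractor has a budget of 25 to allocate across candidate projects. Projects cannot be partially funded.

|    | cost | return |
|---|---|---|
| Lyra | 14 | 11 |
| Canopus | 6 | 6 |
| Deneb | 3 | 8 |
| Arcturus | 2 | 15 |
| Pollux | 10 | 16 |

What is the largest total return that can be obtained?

45

This is a 0-1 knapsack instance.
Lyra + Canopus + Deneb + Arcturus: cost 14 + 6 + 3 + 2 = 25 ≤ 25, return 11 + 6 + 8 + 15 = 40.
Canopus + Deneb + Arcturus + Pollux: cost 6 + 3 + 2 + 10 = 21 ≤ 25, return 6 + 8 + 15 + 16 = 45.
Best is Canopus, Deneb, Arcturus, and Pollux with total return 45.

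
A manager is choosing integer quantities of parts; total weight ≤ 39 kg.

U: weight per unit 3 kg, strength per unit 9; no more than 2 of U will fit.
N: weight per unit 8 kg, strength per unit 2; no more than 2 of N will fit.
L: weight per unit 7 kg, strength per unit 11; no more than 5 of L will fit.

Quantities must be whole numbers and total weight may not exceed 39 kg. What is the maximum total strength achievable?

64

U has the best ratio (9/3); taking only U gives at most 2×9 = 18 (stopped by the supply cap of 2).
Mixing does better — 1×U and 5×L: weight 38 ≤ 39, strength 1·9 + 5·11 = 64.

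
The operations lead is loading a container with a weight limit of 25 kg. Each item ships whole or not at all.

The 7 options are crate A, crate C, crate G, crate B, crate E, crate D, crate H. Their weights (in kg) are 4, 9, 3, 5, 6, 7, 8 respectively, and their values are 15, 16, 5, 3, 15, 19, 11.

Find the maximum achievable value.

Take crate A, crate E, crate D, and crate H: weight 4 + 6 + 7 + 8 = 25 ≤ 25, value 15 + 15 + 19 + 11 = 60.
No other feasible combination does better.

60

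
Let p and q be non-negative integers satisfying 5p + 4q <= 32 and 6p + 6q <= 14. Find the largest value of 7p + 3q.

14

The continuous relaxation peaks at (2.33, 0) with value 16.33; rounding to a feasible lattice point costs some objective.
(p,q)=(2,0): 5·2+4·0=10≤32, 6·2+6·0=12≤14, objective 14.
(p,q)=(1,1): 5·1+4·1=9≤32, 6·1+6·1=12≤14, objective 10.
The best lattice point is (2,0), giving 14.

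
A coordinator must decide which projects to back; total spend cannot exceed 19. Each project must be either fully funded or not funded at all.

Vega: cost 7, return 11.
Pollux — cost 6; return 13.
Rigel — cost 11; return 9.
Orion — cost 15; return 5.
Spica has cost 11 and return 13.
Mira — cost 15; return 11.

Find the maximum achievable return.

Allowing fractional choices, the relaxed optimum would be about 31.1, but projects are indivisible.
Pollux + Spica: cost 6 + 11 = 17 ≤ 19, return 13 + 13 = 26.
Vega + Pollux: cost 7 + 6 = 13 ≤ 19, return 11 + 13 = 24.
Vega + Spica: cost 7 + 11 = 18 ≤ 19, return 11 + 13 = 24.
Best is Pollux and Spica with total return 26.

26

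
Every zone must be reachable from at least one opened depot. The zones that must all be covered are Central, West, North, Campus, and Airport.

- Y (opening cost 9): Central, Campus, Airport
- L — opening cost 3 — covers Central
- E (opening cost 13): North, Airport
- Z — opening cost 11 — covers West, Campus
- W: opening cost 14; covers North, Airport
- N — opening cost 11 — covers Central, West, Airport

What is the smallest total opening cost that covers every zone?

Choose L, E, and Z: together they cover Central, West, North, Campus, Airport — every zone.
Total opening cost: 3 + 13 + 11 = 27.

27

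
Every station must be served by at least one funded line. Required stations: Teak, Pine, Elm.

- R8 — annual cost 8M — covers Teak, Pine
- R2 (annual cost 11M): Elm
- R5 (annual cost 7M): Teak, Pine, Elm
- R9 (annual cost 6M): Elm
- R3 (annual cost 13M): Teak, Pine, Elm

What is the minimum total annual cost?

7

R5 alone covers Teak, Pine, Elm — every station.
Total annual cost: 7.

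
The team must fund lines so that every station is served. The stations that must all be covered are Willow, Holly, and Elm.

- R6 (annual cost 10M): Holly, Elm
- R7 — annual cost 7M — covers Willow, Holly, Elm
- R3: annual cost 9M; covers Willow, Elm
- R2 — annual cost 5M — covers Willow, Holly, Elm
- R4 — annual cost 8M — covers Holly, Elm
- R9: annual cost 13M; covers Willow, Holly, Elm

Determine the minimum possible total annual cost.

5

R2 alone covers Willow, Holly, Elm — every station.
Total annual cost: 5.
No cover costs less than 5.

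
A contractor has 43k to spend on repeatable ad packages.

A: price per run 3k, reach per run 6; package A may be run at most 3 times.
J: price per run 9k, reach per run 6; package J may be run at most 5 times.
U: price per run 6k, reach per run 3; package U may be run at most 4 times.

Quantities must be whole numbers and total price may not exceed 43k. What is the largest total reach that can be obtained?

This is a bounded integer knapsack.
Take 3×A, 3×J, and 1×U: price 42 ≤ 43, reach 3·6 + 3·6 + 1·3 = 39.
A has the best ratio (6/3) and is taken to its limit of 3; remaining capacity is filled optimally with the others.

39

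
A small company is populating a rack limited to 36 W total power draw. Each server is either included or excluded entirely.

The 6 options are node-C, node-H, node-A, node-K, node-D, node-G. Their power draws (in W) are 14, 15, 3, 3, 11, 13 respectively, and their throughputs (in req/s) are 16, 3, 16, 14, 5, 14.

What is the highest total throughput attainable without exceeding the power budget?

60

This is a 0-1 knapsack instance.
Take node-C, node-A, node-K, and node-G: power draw 14 + 3 + 3 + 13 = 33 ≤ 36, throughput 16 + 16 + 14 + 14 = 60.
No other feasible combination does better.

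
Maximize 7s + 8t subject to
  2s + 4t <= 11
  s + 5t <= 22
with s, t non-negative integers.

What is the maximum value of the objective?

The continuous relaxation peaks at (5.5, 0) with value 38.50; rounding to a feasible lattice point costs some objective.
(s,t)=(5,0): 2·5+4·0=10≤11, 1·5+5·0=5≤22, objective 35.
(s,t)=(4,0): 2·4+4·0=8≤11, 1·4+5·0=4≤22, objective 28.
The best lattice point is (5,0), giving 35.

35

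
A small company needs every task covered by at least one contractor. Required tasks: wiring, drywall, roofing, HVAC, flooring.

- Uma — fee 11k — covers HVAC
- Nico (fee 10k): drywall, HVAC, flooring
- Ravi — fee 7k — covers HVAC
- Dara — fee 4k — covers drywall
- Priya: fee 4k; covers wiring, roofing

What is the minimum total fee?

14

This is an integer covering problem.
Choose Nico and Priya: together they cover wiring, drywall, roofing, HVAC, flooring — every task.
Total fee: 10 + 4 = 14.
No cover costs less than 14.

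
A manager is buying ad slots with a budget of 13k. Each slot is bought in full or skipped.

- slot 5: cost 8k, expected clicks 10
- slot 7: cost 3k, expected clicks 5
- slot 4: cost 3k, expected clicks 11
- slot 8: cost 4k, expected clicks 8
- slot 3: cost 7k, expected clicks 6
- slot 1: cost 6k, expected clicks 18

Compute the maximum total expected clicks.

37

slot 7 + slot 4 + slot 1: cost 3 + 3 + 6 = 12 ≤ 13, expected clicks 5 + 11 + 18 = 34.
slot 7 + slot 8 + slot 1: cost 3 + 4 + 6 = 13 ≤ 13, expected clicks 5 + 8 + 18 = 31.
slot 4 + slot 8 + slot 1: cost 3 + 4 + 6 = 13 ≤ 13, expected clicks 11 + 8 + 18 = 37.
Best is slot 4, slot 8, and slot 1 with total expected clicks 37.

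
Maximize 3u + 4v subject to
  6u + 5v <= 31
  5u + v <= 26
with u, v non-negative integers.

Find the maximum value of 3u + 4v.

24

The continuous relaxation peaks at (0, 6.2) with value 24.80; rounding to a feasible lattice point costs some objective.
(u,v)=(0,6): 6·0+5·6=30≤31, 5·0+1·6=6≤26, objective 24.
(u,v)=(1,5): 6·1+5·5=31≤31, 5·1+1·5=10≤26, objective 23.
(u,v)=(0,5): 6·0+5·5=25≤31, 5·0+1·5=5≤26, objective 20.
No feasible integer point exceeds 24.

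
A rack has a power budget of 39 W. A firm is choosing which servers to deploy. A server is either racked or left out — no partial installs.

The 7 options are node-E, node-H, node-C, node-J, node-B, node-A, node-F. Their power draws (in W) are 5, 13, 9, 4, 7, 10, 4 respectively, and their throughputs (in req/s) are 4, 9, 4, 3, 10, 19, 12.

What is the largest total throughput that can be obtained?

Take node-E, node-H, node-B, node-A, and node-F: power draw 5 + 13 + 7 + 10 + 4 = 39 ≤ 39, throughput 4 + 9 + 10 + 19 + 12 = 54.
No other feasible combination does better.

54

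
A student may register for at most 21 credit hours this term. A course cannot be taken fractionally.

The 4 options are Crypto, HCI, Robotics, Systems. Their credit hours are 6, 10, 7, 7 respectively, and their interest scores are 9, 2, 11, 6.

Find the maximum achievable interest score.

26

Allowing fractional choices, the relaxed optimum would be about 26.2, but courses are indivisible.
Robotics + Systems: credit hours 7 + 7 = 14 ≤ 21, interest score 11 + 6 = 17.
Crypto + Robotics + Systems: credit hours 6 + 7 + 7 = 20 ≤ 21, interest score 9 + 11 + 6 = 26.
Crypto + Robotics: credit hours 6 + 7 = 13 ≤ 21, interest score 9 + 11 = 20.
Best is Crypto, Robotics, and Systems with total interest score 26.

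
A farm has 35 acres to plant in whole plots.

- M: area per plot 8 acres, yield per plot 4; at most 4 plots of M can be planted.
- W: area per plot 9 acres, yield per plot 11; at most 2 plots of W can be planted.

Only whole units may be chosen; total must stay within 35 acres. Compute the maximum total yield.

30

This is a bounded integer knapsack.
1×M and 2×W: area 26 ≤ 35, yield 1·4 + 2·11 = 26.
2×M and 2×W: area 34 ≤ 35, yield 2·4 + 2·11 = 30.
Best is 30.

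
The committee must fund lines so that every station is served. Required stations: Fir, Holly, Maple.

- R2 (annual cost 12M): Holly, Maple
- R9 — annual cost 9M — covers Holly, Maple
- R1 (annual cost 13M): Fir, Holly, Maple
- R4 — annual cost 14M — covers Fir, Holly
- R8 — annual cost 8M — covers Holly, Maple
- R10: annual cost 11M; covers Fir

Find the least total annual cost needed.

The greedy cost-per-new-station heuristic would pick R8 and R10 for 19, but a cheaper cover exists.
R1 alone covers Fir, Holly, Maple — every station.
Total annual cost: 13.
No cover costs less than 13.

13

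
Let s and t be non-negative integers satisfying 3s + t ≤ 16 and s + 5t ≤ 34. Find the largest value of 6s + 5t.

48

The continuous relaxation peaks at (3.29, 6.14) with value 50.43; rounding to a feasible lattice point costs some objective.
(s,t)=(3,6): 3·3+1·6=15≤16, 1·3+5·6=33≤34, objective 48.
(s,t)=(3,5): 3·3+1·5=14≤16, 1·3+5·5=28≤34, objective 43.
(s,t)=(2,6): 3·2+1·6=12≤16, 1·2+5·6=32≤34, objective 42.
The best lattice point is (3,6), giving 48.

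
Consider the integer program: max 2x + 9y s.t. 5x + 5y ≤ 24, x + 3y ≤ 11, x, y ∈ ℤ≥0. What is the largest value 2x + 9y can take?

29

Relaxing integrality, the LP optimum is 33.00 at (x,y) = (0, 3.67), which is not an integer point.
(x,y)=(1,3): 5·1+5·3=20≤24, 1·1+3·3=10≤11, objective 29.
(x,y)=(0,3): 5·0+5·3=15≤24, 1·0+3·3=9≤11, objective 27.
(x,y)=(2,2): 5·2+5·2=20≤24, 1·2+3·2=8≤11, objective 22.
(x,y)=(1,2): 5·1+5·2=15≤24, 1·1+3·2=7≤11, objective 20.
The best lattice point is (1,3), giving 29.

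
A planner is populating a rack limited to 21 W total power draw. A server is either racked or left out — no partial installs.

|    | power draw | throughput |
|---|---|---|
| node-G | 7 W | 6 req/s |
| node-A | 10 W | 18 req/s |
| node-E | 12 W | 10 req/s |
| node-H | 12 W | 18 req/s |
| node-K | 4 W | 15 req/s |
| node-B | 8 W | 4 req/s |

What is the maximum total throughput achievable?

39

Take node-G, node-A, and node-K: power draw 7 + 10 + 4 = 21 ≤ 21, throughput 6 + 18 + 15 = 39.
No other feasible combination does better.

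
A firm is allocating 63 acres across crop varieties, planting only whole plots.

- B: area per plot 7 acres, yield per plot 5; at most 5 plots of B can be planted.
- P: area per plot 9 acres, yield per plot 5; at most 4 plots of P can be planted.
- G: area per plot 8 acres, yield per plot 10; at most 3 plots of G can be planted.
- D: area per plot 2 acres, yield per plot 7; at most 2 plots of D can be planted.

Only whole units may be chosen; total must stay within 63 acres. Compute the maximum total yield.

Take 5×B, 3×G, and 2×D: area 63 ≤ 63, yield 5·5 + 3·10 + 2·7 = 69.
D has the best ratio (7/2) and is taken to its limit of 2; remaining capacity is filled optimally with the others.

69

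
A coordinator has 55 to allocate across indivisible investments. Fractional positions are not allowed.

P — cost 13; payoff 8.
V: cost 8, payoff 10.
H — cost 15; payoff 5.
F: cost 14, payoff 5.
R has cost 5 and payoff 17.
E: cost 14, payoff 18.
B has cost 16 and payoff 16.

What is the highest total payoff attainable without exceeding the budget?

61

This is a 0-1 knapsack instance.
Allowing fractional choices, the relaxed optimum would be about 68.4, but investments are indivisible.
P + V + F + R + E: cost 13 + 8 + 14 + 5 + 14 = 54 ≤ 55, payoff 8 + 10 + 5 + 17 + 18 = 58.
V + R + E + B: cost 8 + 5 + 14 + 16 = 43 ≤ 55, payoff 10 + 17 + 18 + 16 = 61.
P + R + E + B: cost 13 + 5 + 14 + 16 = 48 ≤ 55, payoff 8 + 17 + 18 + 16 = 59.
Best is V, R, E, and B with total payoff 61.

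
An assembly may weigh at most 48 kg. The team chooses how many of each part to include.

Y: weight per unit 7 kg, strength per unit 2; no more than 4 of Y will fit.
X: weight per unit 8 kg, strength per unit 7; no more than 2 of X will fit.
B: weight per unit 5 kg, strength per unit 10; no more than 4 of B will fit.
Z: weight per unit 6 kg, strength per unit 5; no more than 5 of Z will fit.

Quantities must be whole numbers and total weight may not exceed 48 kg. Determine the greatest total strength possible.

64

This is a bounded integer knapsack.
B has the best ratio (10/5); taking only B gives at most 4×10 = 40 (stopped by the supply cap of 4).
Mixing does better — 2×X, 4×B, and 2×Z: weight 48 ≤ 48, strength 2·7 + 4·10 + 2·5 = 64.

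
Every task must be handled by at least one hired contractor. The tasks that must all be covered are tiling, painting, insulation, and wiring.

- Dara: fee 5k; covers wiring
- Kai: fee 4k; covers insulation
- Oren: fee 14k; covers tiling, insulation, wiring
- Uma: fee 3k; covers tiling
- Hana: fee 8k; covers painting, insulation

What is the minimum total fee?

16

The greedy cost-per-new-task heuristic would pick Uma, Kai, Dara, and Hana for 20, but a cheaper cover exists.
Choose Dara, Uma, and Hana: together they cover tiling, painting, insulation, wiring — every task.
Total fee: 5 + 3 + 8 = 16.
No cover costs less than 16.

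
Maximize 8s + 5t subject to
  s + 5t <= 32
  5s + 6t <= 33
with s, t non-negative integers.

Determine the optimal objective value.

(s,t)=(6,0): 1·6+5·0=6≤32, 5·6+6·0=30≤33, objective 48.
(s,t)=(5,1): 1·5+5·1=10≤32, 5·5+6·1=31≤33, objective 45.
(s,t)=(5,0): 1·5+5·0=5≤32, 5·5+6·0=25≤33, objective 40.
The best lattice point is (6,0), giving 48.

48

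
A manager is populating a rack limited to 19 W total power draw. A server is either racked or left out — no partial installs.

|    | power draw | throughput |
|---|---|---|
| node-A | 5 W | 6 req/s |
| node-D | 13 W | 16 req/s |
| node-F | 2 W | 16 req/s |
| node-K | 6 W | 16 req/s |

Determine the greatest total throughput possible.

38

node-A + node-F + node-K: power draw 5 + 2 + 6 = 13 ≤ 19, throughput 6 + 16 + 16 = 38.
node-F + node-K: power draw 2 + 6 = 8 ≤ 19, throughput 16 + 16 = 32.
node-D + node-F: power draw 13 + 2 = 15 ≤ 19, throughput 16 + 16 = 32.
Best is node-A, node-F, and node-K with total throughput 38.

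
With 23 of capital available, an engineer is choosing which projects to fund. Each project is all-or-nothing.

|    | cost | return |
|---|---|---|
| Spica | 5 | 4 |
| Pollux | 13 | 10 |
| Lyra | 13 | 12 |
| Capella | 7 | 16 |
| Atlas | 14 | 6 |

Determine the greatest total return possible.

28

This is a 0-1 knapsack instance.
Allowing fractional choices, the relaxed optimum would be about 30.4, but projects are indivisible.
Capella + Atlas: cost 7 + 14 = 21 ≤ 23, return 16 + 6 = 22.
Lyra + Capella: cost 13 + 7 = 20 ≤ 23, return 12 + 16 = 28.
Pollux + Capella: cost 13 + 7 = 20 ≤ 23, return 10 + 16 = 26.
Best is Lyra and Capella with total return 28.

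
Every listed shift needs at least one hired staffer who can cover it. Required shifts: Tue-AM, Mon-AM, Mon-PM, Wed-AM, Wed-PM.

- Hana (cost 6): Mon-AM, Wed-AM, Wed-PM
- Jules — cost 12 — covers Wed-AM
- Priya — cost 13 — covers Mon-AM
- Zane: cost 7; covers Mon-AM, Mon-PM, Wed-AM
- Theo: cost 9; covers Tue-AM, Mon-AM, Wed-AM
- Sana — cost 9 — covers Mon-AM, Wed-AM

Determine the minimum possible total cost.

22

Choose Hana, Zane, and Theo: together they cover Tue-AM, Mon-AM, Mon-PM, Wed-AM, Wed-PM — every shift.
Total cost: 6 + 7 + 9 = 22.
No cover costs less than 22.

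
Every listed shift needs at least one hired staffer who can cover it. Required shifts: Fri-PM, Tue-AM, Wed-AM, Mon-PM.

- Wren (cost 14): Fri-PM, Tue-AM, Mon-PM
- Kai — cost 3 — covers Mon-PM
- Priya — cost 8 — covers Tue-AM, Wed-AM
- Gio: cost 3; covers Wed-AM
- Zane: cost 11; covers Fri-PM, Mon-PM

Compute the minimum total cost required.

This is an integer covering problem.
Choose Wren and Gio: together they cover Fri-PM, Tue-AM, Wed-AM, Mon-PM — every shift.
Total cost: 14 + 3 = 17.

17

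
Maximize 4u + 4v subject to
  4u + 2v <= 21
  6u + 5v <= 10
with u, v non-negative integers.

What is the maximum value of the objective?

8

(u,v)=(0,2): 4·0+2·2=4≤21, 6·0+5·2=10≤10, objective 8.
(u,v)=(0,1): 4·0+2·1=2≤21, 6·0+5·1=5≤10, objective 4.
The best lattice point is (0,2), giving 8.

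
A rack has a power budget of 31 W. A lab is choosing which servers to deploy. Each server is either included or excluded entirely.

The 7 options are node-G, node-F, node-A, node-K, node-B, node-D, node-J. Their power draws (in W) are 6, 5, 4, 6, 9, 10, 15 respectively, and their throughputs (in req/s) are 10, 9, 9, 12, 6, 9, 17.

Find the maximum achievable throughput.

Allowing fractional choices, the relaxed optimum would be about 51.3, but servers are indivisible.
node-G + node-F + node-A + node-K + node-D: power draw 6 + 5 + 4 + 6 + 10 = 31 ≤ 31, throughput 10 + 9 + 9 + 12 + 9 = 49.
node-G + node-A + node-K + node-J: power draw 6 + 4 + 6 + 15 = 31 ≤ 31, throughput 10 + 9 + 12 + 17 = 48.
node-F + node-A + node-K + node-J: power draw 5 + 4 + 6 + 15 = 30 ≤ 31, throughput 9 + 9 + 12 + 17 = 47.
Best is node-G, node-F, node-A, node-K, and node-D with total throughput 49.

49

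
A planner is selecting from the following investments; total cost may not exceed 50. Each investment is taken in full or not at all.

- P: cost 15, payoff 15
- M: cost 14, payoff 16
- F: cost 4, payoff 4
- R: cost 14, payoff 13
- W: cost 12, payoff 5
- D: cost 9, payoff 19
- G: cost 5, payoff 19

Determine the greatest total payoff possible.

73

Allowing fractional choices, the relaxed optimum would be about 75.8, but investments are indivisible.
P + M + F + D + G: cost 15 + 14 + 4 + 9 + 5 = 47 ≤ 50, payoff 15 + 16 + 4 + 19 + 19 = 73.
P + F + R + D + G: cost 15 + 4 + 14 + 9 + 5 = 47 ≤ 50, payoff 15 + 4 + 13 + 19 + 19 = 70.
M + F + R + D + G: cost 14 + 4 + 14 + 9 + 5 = 46 ≤ 50, payoff 16 + 4 + 13 + 19 + 19 = 71.
Best is P, M, F, D, and G with total payoff 73.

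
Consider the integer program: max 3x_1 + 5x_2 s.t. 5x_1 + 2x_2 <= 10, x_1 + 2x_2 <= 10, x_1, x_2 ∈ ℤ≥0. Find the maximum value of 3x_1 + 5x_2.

25

(x_1,x_2)=(0,5) is feasible, giving 25.
(x_1,x_2)=(0,4) is feasible, giving 20.
The best lattice point is (0,5), giving 25.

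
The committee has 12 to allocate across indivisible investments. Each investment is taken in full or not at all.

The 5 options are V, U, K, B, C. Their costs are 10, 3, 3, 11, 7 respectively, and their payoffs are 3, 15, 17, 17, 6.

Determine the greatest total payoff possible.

K + C: cost 3 + 7 = 10 ≤ 12, payoff 17 + 6 = 23.
U + K: cost 3 + 3 = 6 ≤ 12, payoff 15 + 17 = 32.
U + C: cost 3 + 7 = 10 ≤ 12, payoff 15 + 6 = 21.
Best is U and K with total payoff 32.

32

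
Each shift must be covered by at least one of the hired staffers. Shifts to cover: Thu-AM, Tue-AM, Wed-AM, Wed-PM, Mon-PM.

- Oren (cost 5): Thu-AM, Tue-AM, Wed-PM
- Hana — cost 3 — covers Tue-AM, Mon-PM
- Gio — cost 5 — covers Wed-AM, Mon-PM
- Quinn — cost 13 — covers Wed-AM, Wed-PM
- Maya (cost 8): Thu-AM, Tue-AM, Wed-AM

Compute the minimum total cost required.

10

This is an integer covering problem.
The greedy cost-per-new-shift heuristic would pick Hana, Oren, and Gio for 13, but a cheaper cover exists.
Choose Oren and Gio: together they cover Thu-AM, Tue-AM, Wed-AM, Wed-PM, Mon-PM — every shift.
Total cost: 5 + 5 = 10.
No cover costs less than 10.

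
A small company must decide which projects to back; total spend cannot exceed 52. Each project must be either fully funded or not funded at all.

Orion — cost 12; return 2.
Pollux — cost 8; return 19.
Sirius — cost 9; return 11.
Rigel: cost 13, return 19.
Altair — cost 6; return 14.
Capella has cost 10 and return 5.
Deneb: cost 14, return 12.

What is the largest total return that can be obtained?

Treat it as a binary knapsack problem.
Allowing fractional choices, the relaxed optimum would be about 76.0, but projects are indivisible.
Pollux + Rigel + Altair + Capella + Deneb: cost 8 + 13 + 6 + 10 + 14 = 51 ≤ 52, return 19 + 19 + 14 + 5 + 12 = 69.
Pollux + Sirius + Rigel + Altair + Deneb: cost 8 + 9 + 13 + 6 + 14 = 50 ≤ 52, return 19 + 11 + 19 + 14 + 12 = 75.
Pollux + Sirius + Rigel + Altair + Capella: cost 8 + 9 + 13 + 6 + 10 = 46 ≤ 52, return 19 + 11 + 19 + 14 + 5 = 68.
Best is Pollux, Sirius, Rigel, Altair, and Deneb with total return 75.

75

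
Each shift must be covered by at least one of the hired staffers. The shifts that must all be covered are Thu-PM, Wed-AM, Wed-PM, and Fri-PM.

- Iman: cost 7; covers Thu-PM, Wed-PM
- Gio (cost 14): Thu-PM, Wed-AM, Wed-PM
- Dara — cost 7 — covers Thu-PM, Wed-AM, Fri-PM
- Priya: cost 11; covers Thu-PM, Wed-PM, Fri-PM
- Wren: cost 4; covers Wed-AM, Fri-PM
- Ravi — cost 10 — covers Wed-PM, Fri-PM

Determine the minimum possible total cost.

11

Choose Iman and Wren: together they cover Thu-PM, Wed-AM, Wed-PM, Fri-PM — every shift.
Total cost: 7 + 4 = 11.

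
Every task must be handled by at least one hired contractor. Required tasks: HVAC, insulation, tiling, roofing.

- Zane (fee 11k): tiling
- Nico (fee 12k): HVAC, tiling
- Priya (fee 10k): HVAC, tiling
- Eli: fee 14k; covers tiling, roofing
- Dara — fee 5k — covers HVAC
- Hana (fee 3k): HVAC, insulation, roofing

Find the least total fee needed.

13

Choose Priya and Hana: together they cover HVAC, insulation, tiling, roofing — every task.
Total fee: 10 + 3 = 13.
No cover costs less than 13.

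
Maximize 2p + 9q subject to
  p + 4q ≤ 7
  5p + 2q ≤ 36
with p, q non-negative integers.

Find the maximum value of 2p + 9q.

15

(p,q)=(3,1): 1·3+4·1=7≤7, 5·3+2·1=17≤36, objective 15.
(p,q)=(2,1): 1·2+4·1=6≤7, 5·2+2·1=12≤36, objective 13.
The best lattice point is (3,1), giving 15.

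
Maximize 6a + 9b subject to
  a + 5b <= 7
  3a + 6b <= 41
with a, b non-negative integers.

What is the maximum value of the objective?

(a,b)=(7,0): 1·7+5·0=7≤7, 3·7+6·0=21≤41, objective 42.
(a,b)=(6,0): 1·6+5·0=6≤7, 3·6+6·0=18≤41, objective 36.
No feasible integer point exceeds 42.

42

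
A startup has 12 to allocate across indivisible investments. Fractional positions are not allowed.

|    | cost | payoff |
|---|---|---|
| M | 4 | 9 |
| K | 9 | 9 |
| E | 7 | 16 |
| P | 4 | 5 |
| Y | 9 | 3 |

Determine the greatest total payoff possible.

Allowing fractional choices, the relaxed optimum would be about 26.2, but investments are indivisible.
E: cost 7 ≤ 12, payoff 16.
M + E: cost 4 + 7 = 11 ≤ 12, payoff 9 + 16 = 25.
E + P: cost 7 + 4 = 11 ≤ 12, payoff 16 + 5 = 21.
Best is M and E with total payoff 25.

25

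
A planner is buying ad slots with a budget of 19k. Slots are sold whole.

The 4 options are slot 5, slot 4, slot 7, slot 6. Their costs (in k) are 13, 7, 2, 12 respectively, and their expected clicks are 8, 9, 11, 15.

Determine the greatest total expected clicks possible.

26

Treat it as a binary knapsack problem.
slot 4 + slot 6: cost 7 + 12 = 19 ≤ 19, expected clicks 9 + 15 = 24.
slot 4 + slot 7: cost 7 + 2 = 9 ≤ 19, expected clicks 9 + 11 = 20.
slot 7 + slot 6: cost 2 + 12 = 14 ≤ 19, expected clicks 11 + 15 = 26.
Best is slot 7 and slot 6 with total expected clicks 26.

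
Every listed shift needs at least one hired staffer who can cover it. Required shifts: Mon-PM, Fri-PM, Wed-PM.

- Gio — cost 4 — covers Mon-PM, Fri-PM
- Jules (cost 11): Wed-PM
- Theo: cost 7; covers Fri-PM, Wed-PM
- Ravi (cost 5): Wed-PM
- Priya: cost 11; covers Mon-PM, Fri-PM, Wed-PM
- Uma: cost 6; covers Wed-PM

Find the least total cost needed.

Choose Gio and Ravi: together they cover Mon-PM, Fri-PM, Wed-PM — every shift.
Total cost: 4 + 5 = 9.
No cover costs less than 9.

9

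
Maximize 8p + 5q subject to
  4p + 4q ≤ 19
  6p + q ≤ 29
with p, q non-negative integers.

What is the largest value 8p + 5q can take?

(p,q)=(4,0) is feasible, giving 32.
(p,q)=(3,1) is feasible, giving 29.
(p,q)=(3,0) is feasible, giving 24.
The best lattice point is (4,0), giving 32.

32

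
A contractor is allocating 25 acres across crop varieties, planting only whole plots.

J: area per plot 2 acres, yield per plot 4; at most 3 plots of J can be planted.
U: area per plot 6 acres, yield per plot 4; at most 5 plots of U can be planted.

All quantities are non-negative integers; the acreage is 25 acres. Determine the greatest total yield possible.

Take 3×J and 3×U: area 24 ≤ 25, yield 3·4 + 3·4 = 24.
J has the best ratio (4/2) and is taken to its limit of 3; remaining capacity is filled optimally with the others.

24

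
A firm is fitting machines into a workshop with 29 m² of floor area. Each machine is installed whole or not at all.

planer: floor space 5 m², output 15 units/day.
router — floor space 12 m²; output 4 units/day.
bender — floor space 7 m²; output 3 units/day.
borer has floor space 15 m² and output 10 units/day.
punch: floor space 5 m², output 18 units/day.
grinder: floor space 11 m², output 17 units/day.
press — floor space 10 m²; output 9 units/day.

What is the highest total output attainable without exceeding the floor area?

53

This is a 0-1 knapsack instance.
planer + bender + punch + grinder: floor space 5 + 7 + 5 + 11 = 28 ≤ 29, output 15 + 3 + 18 + 17 = 53.
planer + punch + grinder: floor space 5 + 5 + 11 = 21 ≤ 29, output 15 + 18 + 17 = 50.
Best is planer, bender, punch, and grinder with total output 53.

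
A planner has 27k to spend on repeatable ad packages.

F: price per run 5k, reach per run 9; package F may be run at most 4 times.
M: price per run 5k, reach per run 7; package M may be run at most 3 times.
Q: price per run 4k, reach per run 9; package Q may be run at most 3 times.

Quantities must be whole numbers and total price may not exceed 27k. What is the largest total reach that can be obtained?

Take 3×F and 3×Q: price 27 ≤ 27, reach 3·9 + 3·9 = 54.
Q has the best ratio (9/4) and is taken to its limit of 3; remaining capacity is filled optimally with the others.

54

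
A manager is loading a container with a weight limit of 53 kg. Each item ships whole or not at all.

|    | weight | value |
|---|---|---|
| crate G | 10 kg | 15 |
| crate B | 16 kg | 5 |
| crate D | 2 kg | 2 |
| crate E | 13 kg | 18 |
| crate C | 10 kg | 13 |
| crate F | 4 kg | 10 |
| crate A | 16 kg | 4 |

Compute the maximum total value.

Take crate G, crate B, crate E, crate C, and crate F: weight 10 + 16 + 13 + 10 + 4 = 53 ≤ 53, value 15 + 5 + 18 + 13 + 10 = 61.
No other feasible combination does better.

61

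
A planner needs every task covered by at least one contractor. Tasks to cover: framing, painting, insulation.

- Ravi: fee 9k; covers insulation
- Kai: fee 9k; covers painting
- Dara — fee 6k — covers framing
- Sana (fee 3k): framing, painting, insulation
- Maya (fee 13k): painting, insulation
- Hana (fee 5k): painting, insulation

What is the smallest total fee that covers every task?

3

This is a weighted set-cover instance.
Sana alone covers framing, painting, insulation — every task.
Total fee: 3.
No cover costs less than 3.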